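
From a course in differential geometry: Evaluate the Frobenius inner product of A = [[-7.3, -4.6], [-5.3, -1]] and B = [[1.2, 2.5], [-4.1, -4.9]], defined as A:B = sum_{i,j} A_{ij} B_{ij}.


A:B = sum over all i,j of A_{ij} * B_{ij}.
Row 1: -7.3*1.2=-8.76, -4.6*2.5=-11.5 => row sum = -20.26
Row 2: -5.3*-4.1=21.73, -1*-4.9=4.9 => row sum = 26.63
Total = -20.26 + 26.63 = 6.37

6.37


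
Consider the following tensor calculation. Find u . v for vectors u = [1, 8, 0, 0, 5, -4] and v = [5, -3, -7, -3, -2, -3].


The inner product u . v = sum of u_i * v_i.
Term-by-term: 1 * 5, 8 * -3, 0 * -7, 0 * -3, 5 * -2, -4 * -3
Products: 5, -24, 0, 0, -10, 12
Sum = 5 + -24 + 0 + 0 + -10 + 12 = -17

-17


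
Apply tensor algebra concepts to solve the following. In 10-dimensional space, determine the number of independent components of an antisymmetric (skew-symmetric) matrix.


An antisymmetric rank-2 tensor satisfies A_{ij} = -A_{ji}, so diagonal entries are zero.
The independent components are the upper-triangular entries: C(n, 2) = n(n-1)/2.
n = 10
C(10, 2) = 10 * 9 / 2 = 90 / 2 = 45

45


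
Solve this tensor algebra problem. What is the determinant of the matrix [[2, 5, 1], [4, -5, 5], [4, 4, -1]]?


Expanding along the first row, det(A) = a11*M_11 - a12*M_12 + a13*M_13, where M_1j is the (1,j) minor.
Minor M_11 = -5*-1 - 5*4 = -15
Minor M_12 = 4*-1 - 5*4 = -24
Minor M_13 = 4*4 - -5*4 = 36
det = 2*(-15) - 5*(-24) + 1*(36)
    = -30 - -120 + 36
    = 126

126


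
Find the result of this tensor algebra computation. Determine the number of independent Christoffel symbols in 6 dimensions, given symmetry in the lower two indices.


Christoffel symbols Gamma^k_{ij} are symmetric in i,j, so there are d * d(d+1)/2 independent symbols.
d = 6
d(d+1)/2 = 6 * 7 / 2 = 21
Total = 6 * 21 = 126

126


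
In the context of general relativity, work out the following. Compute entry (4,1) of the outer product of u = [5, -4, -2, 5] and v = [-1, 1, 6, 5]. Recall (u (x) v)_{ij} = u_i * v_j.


The outer product entry T_{ij} = u_i * v_j.
We need i=4, j=1.
u_4 = 5, v_1 = -1
T_{4,1} = 5 * -1 = -5

-5


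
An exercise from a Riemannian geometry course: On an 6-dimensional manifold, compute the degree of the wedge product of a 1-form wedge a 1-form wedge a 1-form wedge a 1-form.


The degree of a wedge product is the sum of the degrees of the individual forms.
Degrees: 1, 1, 1, 1
Total degree = 1 + 1 + 1 + 1 = 4

4


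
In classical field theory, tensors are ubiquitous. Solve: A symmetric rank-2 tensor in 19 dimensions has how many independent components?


A symmetric rank-2 tensor in d dimensions has d(d+1)/2 independent components.
d = 19
d(d+1)/2 = 19 * 20 / 2 = 380 / 2 = 190

190


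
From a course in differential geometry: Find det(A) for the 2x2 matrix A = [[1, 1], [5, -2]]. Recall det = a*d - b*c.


For a 2x2 matrix [[a, b], [c, d]], det = a*d - b*c.
a = 1, b = 1, c = 5, d = -2
a*d = 1 * -2 = -2
b*c = 1 * 5 = 5
det = -2 - 5 = -7

-7


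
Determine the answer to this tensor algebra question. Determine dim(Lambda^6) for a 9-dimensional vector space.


The dimension of the space of p-forms on an n-dimensional space is C(n, p).
n = 9, p = 6
C(9, 6) = 9! / (6! * 3!) = 84

84


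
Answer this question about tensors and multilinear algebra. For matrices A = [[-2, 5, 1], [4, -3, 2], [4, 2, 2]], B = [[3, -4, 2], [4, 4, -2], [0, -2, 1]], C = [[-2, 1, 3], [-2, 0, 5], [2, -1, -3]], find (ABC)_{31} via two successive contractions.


(ABC)_{31} = sum_m (AB)_{3m} C_{m1}. First compute row 3 of AB.
(AB)_{31} = 4*3 + 2*4 + 2*0 = 20
(AB)_{32} = 4*-4 + 2*4 + 2*-2 = -12
(AB)_{33} = 4*2 + 2*-2 + 2*1 = 6
Now contract with column 1 of C:
(AB)_{31} * C_{11} = 20 * -2 = -40
(AB)_{32} * C_{21} = -12 * -2 = 24
(AB)_{33} * C_{31} = 6 * 2 = 12
(ABC)_{31} = -40 + 24 + 12 = -4

-4


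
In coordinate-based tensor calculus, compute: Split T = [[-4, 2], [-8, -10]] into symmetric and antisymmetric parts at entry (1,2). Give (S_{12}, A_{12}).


T_{12} = 2
T_{21} = -8
S_{12} = (2 + -8)/2 = -6/2 = -3
A_{12} = (2 - -8)/2 = 10/2 = 5
Check: S + A = -3 + 5 = 2 = T_{12}.

(-3, 5)


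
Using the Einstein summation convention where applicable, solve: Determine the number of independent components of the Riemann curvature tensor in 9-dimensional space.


The Riemann tensor in d dimensions has d^2(d^2 - 1)/12 independent components.
d = 9, so d^2 = 81
d^2 - 1 = 80
d^2(d^2 - 1) = 81 * 80 = 6480
Divide by 12: 6480 / 12 = 540

540


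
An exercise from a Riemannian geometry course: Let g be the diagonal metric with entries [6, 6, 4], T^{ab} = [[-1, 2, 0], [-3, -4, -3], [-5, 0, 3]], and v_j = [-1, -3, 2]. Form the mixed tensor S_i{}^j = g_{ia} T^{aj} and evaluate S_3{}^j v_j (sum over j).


Step 1: lower the first index. For a diagonal metric, g_{ia} T^{aj} = g_{ii} T^{ij} (no sum on i).
g_{33} = 4
S_3{}^1 = 4 * T^{31} = 4 * -5 = -20
S_3{}^2 = 4 * T^{32} = 4 * 0 = 0
S_3{}^3 = 4 * T^{33} = 4 * 3 = 12
Step 2: contract S_3{}^j with v_j.
S_3{}^1 * v_1 = -20 * -1 = 20
S_3{}^2 * v_2 = 0 * -3 = 0
S_3{}^3 * v_3 = 12 * 2 = 24
Result = 20 + 0 + 24 = 44

44


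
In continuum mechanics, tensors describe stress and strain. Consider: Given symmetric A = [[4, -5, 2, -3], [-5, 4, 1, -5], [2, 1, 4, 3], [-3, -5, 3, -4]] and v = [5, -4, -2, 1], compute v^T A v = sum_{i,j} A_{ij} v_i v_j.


First compute Av:
(Av)_1 = 4*5 + -5*-4 + 2*-2 + -3*1 = 33
(Av)_2 = -5*5 + 4*-4 + 1*-2 + -5*1 = -48
(Av)_3 = 2*5 + 1*-4 + 4*-2 + 3*1 = 1
(Av)_4 = -3*5 + -5*-4 + 3*-2 + -4*1 = -5
Av = [33, -48, 1, -5]
Then v^T (Av) = 5*33 + -4*-48 + -2*1 + 1*-5
= 165 + 192 + -2 + -5 = 350

350


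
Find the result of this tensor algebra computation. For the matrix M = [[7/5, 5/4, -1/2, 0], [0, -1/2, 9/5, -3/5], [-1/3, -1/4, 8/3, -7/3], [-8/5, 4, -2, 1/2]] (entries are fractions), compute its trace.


The trace is the sum of diagonal entries.
Diagonal: M[1,1] = 7/5, M[2,2] = -1/2, M[3,3] = 8/3, M[4,4] = 1/2
Tr(M) = 7/5 + -1/2 + 8/3 + 1/2
Computing step by step:
After adding M[1,1]: 7/5
After adding M[2,2]: 9/10
After adding M[3,3]: 107/30
After adding M[4,4]: 61/15
Tr(M) = 61/15

61/15


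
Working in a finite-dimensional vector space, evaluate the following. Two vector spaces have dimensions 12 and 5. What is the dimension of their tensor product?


The dimension of a tensor product is the product of dimensions.
dim(V) = 12, dim(W) = 5
dim(V (x) W) = 12 * 5 = 60

60


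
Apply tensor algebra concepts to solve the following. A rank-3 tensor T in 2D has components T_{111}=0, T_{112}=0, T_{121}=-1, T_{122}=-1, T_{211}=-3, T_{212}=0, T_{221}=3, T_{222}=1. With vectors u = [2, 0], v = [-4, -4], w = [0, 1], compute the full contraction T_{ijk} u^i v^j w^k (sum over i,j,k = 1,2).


S = sum over i,j,k of T_{ijk} u_i v_j w_k. Expanding all 8 terms:
T_{111}*u_1*v_1*w_1 = 0*2*-4*0 = 0  (running total: 0)
T_{112}*u_1*v_1*w_2 = 0*2*-4*1 = 0  (running total: 0)
T_{121}*u_1*v_2*w_1 = -1*2*-4*0 = 0  (running total: 0)
T_{122}*u_1*v_2*w_2 = -1*2*-4*1 = 8  (running total: 8)
T_{211}*u_2*v_1*w_1 = -3*0*-4*0 = 0  (running total: 8)
T_{212}*u_2*v_1*w_2 = 0*0*-4*1 = 0  (running total: 8)
T_{221}*u_2*v_2*w_1 = 3*0*-4*0 = 0  (running total: 8)
T_{222}*u_2*v_2*w_2 = 1*0*-4*1 = 0  (running total: 8)
S = 8

8


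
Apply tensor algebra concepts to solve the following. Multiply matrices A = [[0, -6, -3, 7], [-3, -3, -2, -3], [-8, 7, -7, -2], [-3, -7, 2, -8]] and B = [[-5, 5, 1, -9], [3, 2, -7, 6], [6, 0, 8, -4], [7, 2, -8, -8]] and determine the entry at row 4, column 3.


(AB)_{ij} = sum_k A_{ik} B_{kj}.
For i=4, j=3:
A_{41} * B_{13} = -3 * 1 = -3
A_{42} * B_{23} = -7 * -7 = 49
A_{43} * B_{33} = 2 * 8 = 16
A_{44} * B_{43} = -8 * -8 = 64
Sum = -3 + 49 + 16 + 64 = 126

126


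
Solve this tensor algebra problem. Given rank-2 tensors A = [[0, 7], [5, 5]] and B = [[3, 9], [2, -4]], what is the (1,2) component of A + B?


Tensor addition is component-wise: (A + B)_{ij} = A_{ij} + B_{ij}.
A_{12} = 7
B_{12} = 9
(A + B)_{12} = 7 + 9 = 16

16


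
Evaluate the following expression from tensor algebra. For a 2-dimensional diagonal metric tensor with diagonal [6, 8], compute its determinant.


For a diagonal metric, the determinant is the product of diagonal entries.
Diagonal entries: 6, 8
det(g) = 6 * 8 = 48

48


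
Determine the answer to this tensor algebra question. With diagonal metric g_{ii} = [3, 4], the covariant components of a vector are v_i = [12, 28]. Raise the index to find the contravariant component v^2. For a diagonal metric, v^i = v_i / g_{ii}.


To raise an index with a diagonal metric: v^i = v_i / g_{ii}.
For index 2: v_2 = 28, g_{22} = 4
v^2 = 28 / 4 = 7

7


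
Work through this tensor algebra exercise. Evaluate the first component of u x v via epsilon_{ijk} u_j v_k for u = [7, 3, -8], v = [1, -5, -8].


(u x v)_1 = sum_{j,k} epsilon_{1jk} u_j v_k. Only permutations of (1,2,3) contribute; the two non-zero terms are:
eps_{123} u_2 v_3 = 1 * 3 * -8 = -24
eps_{132} u_3 v_2 = -1 * -8 * -5 = -40
(u x v)_1 = -64

-64


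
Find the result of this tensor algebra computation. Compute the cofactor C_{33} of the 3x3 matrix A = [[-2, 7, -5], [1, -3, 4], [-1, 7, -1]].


To find cofactor C_{33}, delete row 3 and column 3.
The resulting 2x2 submatrix is: [[-2, 7], [1, -3]]
Minor M_{33} = -2*-3 - 7*1
  = 6 - 7 = -1
Sign = (-1)^(3+3) = (-1)^6 = 1
Cofactor C_{33} = 1 * -1 = -1

-1


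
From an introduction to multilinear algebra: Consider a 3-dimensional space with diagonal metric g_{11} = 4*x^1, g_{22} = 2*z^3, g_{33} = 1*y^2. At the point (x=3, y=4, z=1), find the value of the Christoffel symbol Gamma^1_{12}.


For a diagonal metric, Gamma^k_{ij} = (1/2) g^{kk} (dg_{ik}/dx_j + dg_{jk}/dx_i - dg_{ij}/dx_k).
The metric is diagonal, so g_{ab} = 0 for a != b.
At the given point: g_{11} = 12, g_{22} = 2, g_{33} = 16
g^{11} = 1/12
dg_{11}/dx_2 = dg_{11}/dx_2 = 0
dg_{21}/dx_1 = 0 (off-diagonal)
dg_{12}/dx_1 = 0 (off-diagonal)
Numerator = 0 + 0 - 0 = 0
Gamma^1_{12} = 0 / (2 * 12) = 0

0


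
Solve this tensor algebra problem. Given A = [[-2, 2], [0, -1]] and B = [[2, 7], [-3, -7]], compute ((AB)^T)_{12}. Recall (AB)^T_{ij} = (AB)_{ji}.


(AB)^T_{ij} = (AB)_{ji} = sum_k A_{jk} B_{ki}.
For i=1, j=2 we need (AB)_{21}:
A_{21} * B_{11} = 0 * 2 = 0
A_{22} * B_{21} = -1 * -3 = 3
Sum = 0 + 3 = 3

3


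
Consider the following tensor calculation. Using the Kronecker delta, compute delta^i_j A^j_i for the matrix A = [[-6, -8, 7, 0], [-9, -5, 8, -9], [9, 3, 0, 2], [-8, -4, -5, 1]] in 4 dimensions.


The contraction (trace) of a rank-2 tensor is the sum of its diagonal elements.
Diagonal entries: A[1,1] = -6, A[2,2] = -5, A[3,3] = 0, A[4,4] = 1
Tr(A) = -6 + -5 + 0 + 1 = -10

-10


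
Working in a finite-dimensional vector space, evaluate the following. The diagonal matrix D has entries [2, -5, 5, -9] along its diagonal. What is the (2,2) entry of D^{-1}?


For a diagonal matrix, the inverse has entries (D^{-1})_{ii} = 1/d_{ii}.
The diagonal entries are: d_{11} = 2, d_{22} = -5, d_{33} = 5, d_{44} = -9
We need (D^{-1})_{22} = 1/d_{22} = 1/-5 = -1/5

-1/5


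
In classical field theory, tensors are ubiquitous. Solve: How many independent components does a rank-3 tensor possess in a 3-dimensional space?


The number of components of a rank-r tensor in d dimensions is d^r.
Here d = 3 and r = 3.
3^3 = 27

27


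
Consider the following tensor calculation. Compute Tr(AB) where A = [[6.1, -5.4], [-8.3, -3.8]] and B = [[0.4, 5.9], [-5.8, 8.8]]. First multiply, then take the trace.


Tr(AB) = sum_i (AB)_{ii} where (AB)_{ii} = sum_k A_{ik} B_{ki}.
(AB)_{11} = 6.1*0.4 + -5.4*-5.8 = 33.76
(AB)_{22} = -8.3*5.9 + -3.8*8.8 = -82.41
Tr(AB) = 33.76 + -82.41 = -48.65

-48.65


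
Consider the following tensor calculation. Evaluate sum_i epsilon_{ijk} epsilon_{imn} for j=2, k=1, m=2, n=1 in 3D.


Using the identity: epsilon_{ijk} epsilon_{imn} = delta_{jm} delta_{kn} - delta_{jn} delta_{km}.
delta_{22} = 1
delta_{11} = 1
delta_{21} = 0
delta_{12} = 0
Result = 1 * 1 - 0 * 0 = 1 - 0 = 1

1


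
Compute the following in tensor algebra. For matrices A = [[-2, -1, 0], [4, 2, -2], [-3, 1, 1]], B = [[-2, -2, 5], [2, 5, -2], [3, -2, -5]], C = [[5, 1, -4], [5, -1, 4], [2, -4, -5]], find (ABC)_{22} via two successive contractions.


(ABC)_{22} = sum_m (AB)_{2m} C_{m2}. First compute row 2 of AB.
(AB)_{21} = 4*-2 + 2*2 + -2*3 = -10
(AB)_{22} = 4*-2 + 2*5 + -2*-2 = 6
(AB)_{23} = 4*5 + 2*-2 + -2*-5 = 26
Now contract with column 2 of C:
(AB)_{21} * C_{12} = -10 * 1 = -10
(AB)_{22} * C_{22} = 6 * -1 = -6
(AB)_{23} * C_{32} = 26 * -4 = -104
(ABC)_{22} = -10 + -6 + -104 = -120

-120


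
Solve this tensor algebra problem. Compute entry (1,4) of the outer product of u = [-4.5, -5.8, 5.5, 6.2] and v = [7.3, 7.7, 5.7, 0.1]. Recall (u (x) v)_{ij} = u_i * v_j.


The outer product entry T_{ij} = u_i * v_j.
We need i=1, j=4.
u_1 = -4.5, v_4 = 0.1
T_{1,4} = -4.5 * 0.1 = -0.45

-0.45


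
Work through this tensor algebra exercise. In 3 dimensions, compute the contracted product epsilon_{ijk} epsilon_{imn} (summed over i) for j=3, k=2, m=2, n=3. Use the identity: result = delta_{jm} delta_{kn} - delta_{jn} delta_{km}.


Using the identity: epsilon_{ijk} epsilon_{imn} = delta_{jm} delta_{kn} - delta_{jn} delta_{km}.
delta_{32} = 0
delta_{23} = 0
delta_{33} = 1
delta_{22} = 1
Result = 0 * 0 - 1 * 1 = 0 - 1 = -1

-1


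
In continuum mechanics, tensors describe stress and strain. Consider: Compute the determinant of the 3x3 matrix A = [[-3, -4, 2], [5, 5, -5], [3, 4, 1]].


Expanding along the first row, det(A) = a11*M_11 - a12*M_12 + a13*M_13, where M_1j is the (1,j) minor.
Minor M_11 = 5*1 - -5*4 = 25
Minor M_12 = 5*1 - -5*3 = 20
Minor M_13 = 5*4 - 5*3 = 5
det = -3*(25) - -4*(20) + 2*(5)
    = -75 - -80 + 10
    = 15

15


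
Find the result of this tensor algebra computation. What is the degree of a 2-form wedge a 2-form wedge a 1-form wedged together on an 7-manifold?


The degree of a wedge product is the sum of the degrees of the individual forms.
Degrees: 2, 2, 1
Total degree = 2 + 2 + 1 = 5

5


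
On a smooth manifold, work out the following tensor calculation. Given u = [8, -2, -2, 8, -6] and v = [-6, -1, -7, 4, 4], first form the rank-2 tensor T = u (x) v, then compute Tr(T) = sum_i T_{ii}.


The outer product gives T_{ij} = u_i v_j.
The trace (contraction) is Tr(T) = sum_i T_{ii} = sum_i u_i v_i.
Diagonal entries:
T_{11} = u_1 * v_1 = 8 * -6 = -48
T_{22} = u_2 * v_2 = -2 * -1 = 2
T_{33} = u_3 * v_3 = -2 * -7 = 14
T_{44} = u_4 * v_4 = 8 * 4 = 32
T_{55} = u_5 * v_5 = -6 * 4 = -24
Tr(T) = -48 + 2 + 14 + 32 + -24 = -24

-24


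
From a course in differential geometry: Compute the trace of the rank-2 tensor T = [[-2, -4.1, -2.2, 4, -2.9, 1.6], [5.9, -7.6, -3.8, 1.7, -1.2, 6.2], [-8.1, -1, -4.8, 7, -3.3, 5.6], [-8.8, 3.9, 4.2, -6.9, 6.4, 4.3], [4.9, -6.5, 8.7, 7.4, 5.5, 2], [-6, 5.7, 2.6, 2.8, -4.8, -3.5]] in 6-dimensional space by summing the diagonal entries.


The contraction (trace) of a rank-2 tensor is the sum of its diagonal elements.
Diagonal entries: A[1,1] = -2, A[2,2] = -7.6, A[3,3] = -4.8, A[4,4] = -6.9, A[5,5] = 5.5, A[6,6] = -3.5
Tr(A) = -2 + -7.6 + -4.8 + -6.9 + 5.5 + -3.5 = -19.3

-19.3


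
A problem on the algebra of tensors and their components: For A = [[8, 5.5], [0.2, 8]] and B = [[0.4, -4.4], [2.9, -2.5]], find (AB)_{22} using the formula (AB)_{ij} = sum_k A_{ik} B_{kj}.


(AB)_{ij} = sum_k A_{ik} B_{kj}.
For i=2, j=2:
A_{21} * B_{12} = 0.2 * -4.4 = -0.88
A_{22} * B_{22} = 8 * -2.5 = -20
Sum = -0.88 + -20 = -20.88

-20.88


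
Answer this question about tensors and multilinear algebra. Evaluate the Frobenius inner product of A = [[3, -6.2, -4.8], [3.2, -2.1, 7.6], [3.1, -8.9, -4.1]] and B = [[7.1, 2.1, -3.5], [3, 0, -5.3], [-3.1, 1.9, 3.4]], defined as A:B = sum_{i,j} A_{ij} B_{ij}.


A:B = sum over all i,j of A_{ij} * B_{ij}.
Row 1: 3*7.1=21.3, -6.2*2.1=-13.02, -4.8*-3.5=16.8 => row sum = 25.08
Row 2: 3.2*3=9.6, -2.1*0=0, 7.6*-5.3=-40.28 => row sum = -30.68
Row 3: 3.1*-3.1=-9.61, -8.9*1.9=-16.91, -4.1*3.4=-13.94 => row sum = -40.46
Total = 25.08 + -30.68 + -40.46 = -46.06

-46.06


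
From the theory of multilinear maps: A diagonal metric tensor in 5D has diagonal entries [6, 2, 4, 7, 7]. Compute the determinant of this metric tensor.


For a diagonal metric, the determinant is the product of diagonal entries.
Diagonal entries: 6, 2, 4, 7, 7
det(g) = 6 * 2 * 4 * 7 * 7 = 2352

2352


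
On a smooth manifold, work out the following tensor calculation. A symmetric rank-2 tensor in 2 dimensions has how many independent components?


A symmetric rank-2 tensor in d dimensions has d(d+1)/2 independent components.
d = 2
d(d+1)/2 = 2 * 3 / 2 = 6 / 2 = 3

3


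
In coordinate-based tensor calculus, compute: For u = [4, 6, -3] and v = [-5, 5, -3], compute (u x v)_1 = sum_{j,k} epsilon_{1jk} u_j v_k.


(u x v)_1 = sum_{j,k} epsilon_{1jk} u_j v_k. Only permutations of (1,2,3) contribute; the two non-zero terms are:
eps_{123} u_2 v_3 = 1 * 6 * -3 = -18
eps_{132} u_3 v_2 = -1 * -3 * 5 = 15
(u x v)_1 = -3

-3


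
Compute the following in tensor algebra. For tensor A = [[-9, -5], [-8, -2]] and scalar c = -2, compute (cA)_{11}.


Scalar multiplication: (cA)_{ij} = c * A_{ij}.
c = -2
A_{11} = -9
(cA)_{11} = -2 * -9 = 18

18


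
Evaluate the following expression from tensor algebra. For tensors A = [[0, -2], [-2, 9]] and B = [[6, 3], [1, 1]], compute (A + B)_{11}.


Tensor addition is component-wise: (A + B)_{ij} = A_{ij} + B_{ij}.
A_{11} = 0
B_{11} = 6
(A + B)_{11} = 0 + 6 = 6

6


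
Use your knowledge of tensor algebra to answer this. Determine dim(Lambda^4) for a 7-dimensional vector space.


The dimension of the space of p-forms on an n-dimensional space is C(n, p).
n = 7, p = 4
C(7, 4) = 7! / (4! * 3!) = 35

35


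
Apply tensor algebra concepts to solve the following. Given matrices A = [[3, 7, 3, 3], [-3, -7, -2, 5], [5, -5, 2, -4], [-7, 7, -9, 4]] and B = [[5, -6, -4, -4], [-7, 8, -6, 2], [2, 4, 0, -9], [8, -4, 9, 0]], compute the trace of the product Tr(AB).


Tr(AB) = sum_i (AB)_{ii} where (AB)_{ii} = sum_k A_{ik} B_{ki}.
(AB)_{11} = 3*5 + 7*-7 + 3*2 + 3*8 = -4
(AB)_{22} = -3*-6 + -7*8 + -2*4 + 5*-4 = -66
(AB)_{33} = 5*-4 + -5*-6 + 2*0 + -4*9 = -26
(AB)_{44} = -7*-4 + 7*2 + -9*-9 + 4*0 = 123
Tr(AB) = -4 + -66 + -26 + 123 = 27

27


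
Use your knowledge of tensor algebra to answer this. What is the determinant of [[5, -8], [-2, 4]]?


For a 2x2 matrix [[a, b], [c, d]], det = a*d - b*c.
a = 5, b = -8, c = -2, d = 4
a*d = 5 * 4 = 20
b*c = -8 * -2 = 16
det = 20 - 16 = 4

4


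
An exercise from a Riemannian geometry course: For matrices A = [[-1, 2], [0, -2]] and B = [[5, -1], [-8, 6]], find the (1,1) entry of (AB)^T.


(AB)^T_{ij} = (AB)_{ji} = sum_k A_{jk} B_{ki}.
For i=1, j=1 we need (AB)_{11}:
A_{11} * B_{11} = -1 * 5 = -5
A_{12} * B_{21} = 2 * -8 = -16
Sum = -5 + -16 = -21

-21


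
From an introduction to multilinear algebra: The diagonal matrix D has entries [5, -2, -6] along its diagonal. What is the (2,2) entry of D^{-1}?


For a diagonal matrix, the inverse has entries (D^{-1})_{ii} = 1/d_{ii}.
The diagonal entries are: d_{11} = 5, d_{22} = -2, d_{33} = -6
We need (D^{-1})_{22} = 1/d_{22} = 1/-2 = -1/2

-1/2


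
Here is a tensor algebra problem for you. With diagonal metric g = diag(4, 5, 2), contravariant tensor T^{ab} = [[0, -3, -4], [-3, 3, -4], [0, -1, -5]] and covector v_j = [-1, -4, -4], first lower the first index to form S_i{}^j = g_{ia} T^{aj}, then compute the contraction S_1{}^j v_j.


Step 1: lower the first index. For a diagonal metric, g_{ia} T^{aj} = g_{ii} T^{ij} (no sum on i).
g_{11} = 4
S_1{}^1 = 4 * T^{11} = 4 * 0 = 0
S_1{}^2 = 4 * T^{12} = 4 * -3 = -12
S_1{}^3 = 4 * T^{13} = 4 * -4 = -16
Step 2: contract S_1{}^j with v_j.
S_1{}^1 * v_1 = 0 * -1 = 0
S_1{}^2 * v_2 = -12 * -4 = 48
S_1{}^3 * v_3 = -16 * -4 = 64
Result = 0 + 48 + 64 = 112

112


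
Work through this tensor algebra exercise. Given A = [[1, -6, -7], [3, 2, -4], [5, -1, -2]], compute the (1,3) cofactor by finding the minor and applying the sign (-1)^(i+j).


To find cofactor C_{13}, delete row 1 and column 3.
The resulting 2x2 submatrix is: [[3, 2], [5, -1]]
Minor M_{13} = 3*-1 - 2*5
  = -3 - 10 = -13
Sign = (-1)^(1+3) = (-1)^4 = 1
Cofactor C_{13} = 1 * -13 = -13

-13


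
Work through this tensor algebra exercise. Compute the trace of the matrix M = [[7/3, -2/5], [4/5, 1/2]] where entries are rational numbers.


The trace is the sum of diagonal entries.
Diagonal: M[1,1] = 7/3, M[2,2] = 1/2
Tr(M) = 7/3 + 1/2
Computing step by step:
After adding M[1,1]: 7/3
After adding M[2,2]: 17/6
Tr(M) = 17/6

17/6


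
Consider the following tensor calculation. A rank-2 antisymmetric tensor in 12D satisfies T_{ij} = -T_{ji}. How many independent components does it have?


An antisymmetric rank-2 tensor satisfies A_{ij} = -A_{ji}, so diagonal entries are zero.
The independent components are the upper-triangular entries: C(n, 2) = n(n-1)/2.
n = 12
C(12, 2) = 12 * 11 / 2 = 132 / 2 = 66

66


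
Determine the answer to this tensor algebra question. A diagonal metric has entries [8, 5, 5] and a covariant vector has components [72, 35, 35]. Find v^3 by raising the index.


To raise an index with a diagonal metric: v^i = v_i / g_{ii}.
For index 3: v_3 = 35, g_{33} = 5
v^3 = 35 / 5 = 7

7


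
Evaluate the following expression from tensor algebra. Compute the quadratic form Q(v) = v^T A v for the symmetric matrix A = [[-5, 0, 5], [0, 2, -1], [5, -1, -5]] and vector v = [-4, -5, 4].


First compute Av:
(Av)_1 = -5*-4 + 0*-5 + 5*4 = 40
(Av)_2 = 0*-4 + 2*-5 + -1*4 = -14
(Av)_3 = 5*-4 + -1*-5 + -5*4 = -35
Av = [40, -14, -35]
Then v^T (Av) = -4*40 + -5*-14 + 4*-35
= -160 + 70 + -140 = -230

-230


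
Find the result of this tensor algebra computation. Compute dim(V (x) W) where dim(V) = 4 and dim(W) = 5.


The dimension of a tensor product is the product of dimensions.
dim(V) = 4, dim(W) = 5
dim(V (x) W) = 4 * 5 = 20

20


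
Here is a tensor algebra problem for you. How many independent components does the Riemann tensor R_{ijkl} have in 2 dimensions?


The Riemann tensor in d dimensions has d^2(d^2 - 1)/12 independent components.
d = 2, so d^2 = 4
d^2 - 1 = 3
d^2(d^2 - 1) = 4 * 3 = 12
Divide by 12: 12 / 12 = 1

1


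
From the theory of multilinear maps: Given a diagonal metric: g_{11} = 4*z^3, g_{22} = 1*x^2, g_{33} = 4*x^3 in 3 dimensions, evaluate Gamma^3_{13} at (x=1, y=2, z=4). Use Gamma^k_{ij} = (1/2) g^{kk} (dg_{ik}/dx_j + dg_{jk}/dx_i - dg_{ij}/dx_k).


For a diagonal metric, Gamma^k_{ij} = (1/2) g^{kk} (dg_{ik}/dx_j + dg_{jk}/dx_i - dg_{ij}/dx_k).
The metric is diagonal, so g_{ab} = 0 for a != b.
At the given point: g_{11} = 256, g_{22} = 1, g_{33} = 4
g^{33} = 1/4
dg_{13}/dx_3 = 0 (off-diagonal)
dg_{33}/dx_1 = dg_{33}/dx_1 = 12
dg_{13}/dx_3 = 0 (off-diagonal)
Numerator = 0 + 12 - 0 = 12
Gamma^3_{13} = 12 / (2 * 4) = 3/2

3/2


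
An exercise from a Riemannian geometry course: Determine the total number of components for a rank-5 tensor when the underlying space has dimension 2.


The number of components of a rank-r tensor in d dimensions is d^r.
Here d = 2 and r = 5.
2^5 = 32

32


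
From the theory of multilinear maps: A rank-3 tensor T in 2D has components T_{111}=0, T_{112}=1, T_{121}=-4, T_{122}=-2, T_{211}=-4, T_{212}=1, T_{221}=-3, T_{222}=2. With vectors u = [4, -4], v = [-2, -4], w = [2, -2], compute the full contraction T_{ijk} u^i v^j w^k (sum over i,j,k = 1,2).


S = sum over i,j,k of T_{ijk} u_i v_j w_k. Expanding all 8 terms:
T_{111}*u_1*v_1*w_1 = 0*4*-2*2 = 0  (running total: 0)
T_{112}*u_1*v_1*w_2 = 1*4*-2*-2 = 16  (running total: 16)
T_{121}*u_1*v_2*w_1 = -4*4*-4*2 = 128  (running total: 144)
T_{122}*u_1*v_2*w_2 = -2*4*-4*-2 = -64  (running total: 80)
T_{211}*u_2*v_1*w_1 = -4*-4*-2*2 = -64  (running total: 16)
T_{212}*u_2*v_1*w_2 = 1*-4*-2*-2 = -16  (running total: 0)
T_{221}*u_2*v_2*w_1 = -3*-4*-4*2 = -96  (running total: -96)
T_{222}*u_2*v_2*w_2 = 2*-4*-4*-2 = -64  (running total: -160)
S = -160

-160


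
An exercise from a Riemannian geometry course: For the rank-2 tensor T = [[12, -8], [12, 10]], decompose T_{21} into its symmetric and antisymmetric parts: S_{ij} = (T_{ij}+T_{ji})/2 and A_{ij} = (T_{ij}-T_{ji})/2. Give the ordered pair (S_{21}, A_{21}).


T_{21} = 12
T_{12} = -8
S_{21} = (12 + -8)/2 = 4/2 = 2
A_{21} = (12 - -8)/2 = 20/2 = 10
Check: S + A = 2 + 10 = 12 = T_{21}.

(2, 10)


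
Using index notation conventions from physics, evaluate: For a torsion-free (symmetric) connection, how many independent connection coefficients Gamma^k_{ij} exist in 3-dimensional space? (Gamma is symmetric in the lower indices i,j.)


Christoffel symbols Gamma^k_{ij} are symmetric in i,j, so there are d * d(d+1)/2 independent symbols.
d = 3
d(d+1)/2 = 3 * 4 / 2 = 6
Total = 3 * 6 = 18

18


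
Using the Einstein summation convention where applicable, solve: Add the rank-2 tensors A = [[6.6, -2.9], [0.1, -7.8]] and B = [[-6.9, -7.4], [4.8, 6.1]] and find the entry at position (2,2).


Tensor addition is component-wise: (A + B)_{ij} = A_{ij} + B_{ij}.
A_{22} = -7.8
B_{22} = 6.1
(A + B)_{22} = -7.8 + 6.1 = -1.7

-1.7


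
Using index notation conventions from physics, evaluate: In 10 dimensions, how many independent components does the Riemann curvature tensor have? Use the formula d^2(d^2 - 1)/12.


The Riemann tensor in d dimensions has d^2(d^2 - 1)/12 independent components.
d = 10, so d^2 = 100
d^2 - 1 = 99
d^2(d^2 - 1) = 100 * 99 = 9900
Divide by 12: 9900 / 12 = 825

825


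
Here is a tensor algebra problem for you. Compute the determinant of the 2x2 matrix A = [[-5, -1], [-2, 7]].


For a 2x2 matrix [[a, b], [c, d]], det = a*d - b*c.
a = -5, b = -1, c = -2, d = 7
a*d = -5 * 7 = -35
b*c = -1 * -2 = 2
det = -35 - 2 = -37

-37


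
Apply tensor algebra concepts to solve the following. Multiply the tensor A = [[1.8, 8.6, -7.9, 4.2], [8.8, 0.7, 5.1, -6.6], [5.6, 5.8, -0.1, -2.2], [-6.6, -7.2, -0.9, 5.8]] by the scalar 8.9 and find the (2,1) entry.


Scalar multiplication: (cA)_{ij} = c * A_{ij}.
c = 8.9
A_{21} = 8.8
(cA)_{21} = 8.9 * 8.8 = 78.32

78.32


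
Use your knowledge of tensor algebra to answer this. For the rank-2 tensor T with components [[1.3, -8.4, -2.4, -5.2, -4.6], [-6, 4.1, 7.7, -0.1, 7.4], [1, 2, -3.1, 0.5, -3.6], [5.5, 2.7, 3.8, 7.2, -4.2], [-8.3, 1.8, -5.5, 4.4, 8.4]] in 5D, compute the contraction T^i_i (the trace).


The contraction (trace) of a rank-2 tensor is the sum of its diagonal elements.
Diagonal entries: A[1,1] = 1.3, A[2,2] = 4.1, A[3,3] = -3.1, A[4,4] = 7.2, A[5,5] = 8.4
Tr(A) = 1.3 + 4.1 + -3.1 + 7.2 + 8.4 = 17.9

17.9


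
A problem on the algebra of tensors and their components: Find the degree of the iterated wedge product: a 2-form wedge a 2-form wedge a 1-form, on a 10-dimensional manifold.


The degree of a wedge product is the sum of the degrees of the individual forms.
Degrees: 2, 2, 1
Total degree = 2 + 2 + 1 = 5

5


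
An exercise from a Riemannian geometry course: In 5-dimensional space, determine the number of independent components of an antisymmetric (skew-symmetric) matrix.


An antisymmetric rank-2 tensor satisfies A_{ij} = -A_{ji}, so diagonal entries are zero.
The independent components are the upper-triangular entries: C(n, 2) = n(n-1)/2.
n = 5
C(5, 2) = 5 * 4 / 2 = 20 / 2 = 10

10


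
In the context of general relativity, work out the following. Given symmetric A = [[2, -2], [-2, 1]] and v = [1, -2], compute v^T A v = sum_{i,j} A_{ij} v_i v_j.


First compute Av:
(Av)_1 = 2*1 + -2*-2 = 6
(Av)_2 = -2*1 + 1*-2 = -4
Av = [6, -4]
Then v^T (Av) = 1*6 + -2*-4
= 6 + 8 = 14

14


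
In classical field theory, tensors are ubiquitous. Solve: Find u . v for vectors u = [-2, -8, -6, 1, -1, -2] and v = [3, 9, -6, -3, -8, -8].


The inner product u . v = sum of u_i * v_i.
Term-by-term: -2 * 3, -8 * 9, -6 * -6, 1 * -3, -1 * -8, -2 * -8
Products: -6, -72, 36, -3, 8, 16
Sum = -6 + -72 + 36 + -3 + 8 + 16 = -21

-21


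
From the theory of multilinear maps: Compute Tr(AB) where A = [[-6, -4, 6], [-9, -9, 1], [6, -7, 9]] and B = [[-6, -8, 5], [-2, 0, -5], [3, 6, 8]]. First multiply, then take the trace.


Tr(AB) = sum_i (AB)_{ii} where (AB)_{ii} = sum_k A_{ik} B_{ki}.
(AB)_{11} = -6*-6 + -4*-2 + 6*3 = 62
(AB)_{22} = -9*-8 + -9*0 + 1*6 = 78
(AB)_{33} = 6*5 + -7*-5 + 9*8 = 137
Tr(AB) = 62 + 78 + 137 = 277

277


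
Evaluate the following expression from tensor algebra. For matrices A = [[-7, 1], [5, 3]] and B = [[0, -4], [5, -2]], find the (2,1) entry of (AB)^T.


(AB)^T_{ij} = (AB)_{ji} = sum_k A_{jk} B_{ki}.
For i=2, j=1 we need (AB)_{12}:
A_{11} * B_{12} = -7 * -4 = 28
A_{12} * B_{22} = 1 * -2 = -2
Sum = 28 + -2 = 26

26


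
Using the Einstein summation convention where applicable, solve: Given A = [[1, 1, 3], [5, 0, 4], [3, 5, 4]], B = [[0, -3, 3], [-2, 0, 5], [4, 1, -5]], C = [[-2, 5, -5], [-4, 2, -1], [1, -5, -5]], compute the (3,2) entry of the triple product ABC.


(ABC)_{32} = sum_m (AB)_{3m} C_{m2}. First compute row 3 of AB.
(AB)_{31} = 3*0 + 5*-2 + 4*4 = 6
(AB)_{32} = 3*-3 + 5*0 + 4*1 = -5
(AB)_{33} = 3*3 + 5*5 + 4*-5 = 14
Now contract with column 2 of C:
(AB)_{31} * C_{12} = 6 * 5 = 30
(AB)_{32} * C_{22} = -5 * 2 = -10
(AB)_{33} * C_{32} = 14 * -5 = -70
(ABC)_{32} = 30 + -10 + -70 = -50

-50


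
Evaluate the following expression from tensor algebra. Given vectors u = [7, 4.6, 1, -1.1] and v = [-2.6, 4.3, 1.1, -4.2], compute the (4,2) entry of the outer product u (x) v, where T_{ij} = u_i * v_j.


The outer product entry T_{ij} = u_i * v_j.
We need i=4, j=2.
u_4 = -1.1, v_2 = 4.3
T_{4,2} = -1.1 * 4.3 = -4.73

-4.73


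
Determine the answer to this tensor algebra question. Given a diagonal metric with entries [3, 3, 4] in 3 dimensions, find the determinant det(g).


For a diagonal metric, the determinant is the product of diagonal entries.
Diagonal entries: 3, 3, 4
det(g) = 3 * 3 * 4 = 36

36


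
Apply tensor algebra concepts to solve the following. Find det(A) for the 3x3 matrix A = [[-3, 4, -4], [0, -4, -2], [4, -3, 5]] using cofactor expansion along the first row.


Expanding along the first row, det(A) = a11*M_11 - a12*M_12 + a13*M_13, where M_1j is the (1,j) minor.
Minor M_11 = -4*5 - -2*-3 = -26
Minor M_12 = 0*5 - -2*4 = 8
Minor M_13 = 0*-3 - -4*4 = 16
det = -3*(-26) - 4*(8) + -4*(16)
    = 78 - 32 + -64
    = -18

-18


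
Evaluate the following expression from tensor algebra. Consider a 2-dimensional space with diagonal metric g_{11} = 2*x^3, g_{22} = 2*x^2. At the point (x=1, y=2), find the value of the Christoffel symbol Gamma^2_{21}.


For a diagonal metric, Gamma^k_{ij} = (1/2) g^{kk} (dg_{ik}/dx_j + dg_{jk}/dx_i - dg_{ij}/dx_k).
The metric is diagonal, so g_{ab} = 0 for a != b.
At the given point: g_{11} = 2, g_{22} = 2
g^{22} = 1/2
dg_{22}/dx_1 = dg_{22}/dx_1 = 4
dg_{12}/dx_2 = 0 (off-diagonal)
dg_{21}/dx_2 = 0 (off-diagonal)
Numerator = 4 + 0 - 0 = 4
Gamma^2_{21} = 4 / (2 * 2) = 1

1


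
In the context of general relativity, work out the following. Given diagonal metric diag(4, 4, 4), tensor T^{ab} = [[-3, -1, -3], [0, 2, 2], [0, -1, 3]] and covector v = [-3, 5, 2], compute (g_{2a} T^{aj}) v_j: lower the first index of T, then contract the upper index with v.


Step 1: lower the first index. For a diagonal metric, g_{ia} T^{aj} = g_{ii} T^{ij} (no sum on i).
g_{22} = 4
S_2{}^1 = 4 * T^{21} = 4 * 0 = 0
S_2{}^2 = 4 * T^{22} = 4 * 2 = 8
S_2{}^3 = 4 * T^{23} = 4 * 2 = 8
Step 2: contract S_2{}^j with v_j.
S_2{}^1 * v_1 = 0 * -3 = 0
S_2{}^2 * v_2 = 8 * 5 = 40
S_2{}^3 * v_3 = 8 * 2 = 16
Result = 0 + 40 + 16 = 56

56


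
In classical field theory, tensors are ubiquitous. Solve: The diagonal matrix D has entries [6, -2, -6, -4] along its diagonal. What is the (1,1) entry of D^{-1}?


For a diagonal matrix, the inverse has entries (D^{-1})_{ii} = 1/d_{ii}.
The diagonal entries are: d_{11} = 6, d_{22} = -2, d_{33} = -6, d_{44} = -4
We need (D^{-1})_{11} = 1/d_{11} = 1/6 = 1/6

1/6


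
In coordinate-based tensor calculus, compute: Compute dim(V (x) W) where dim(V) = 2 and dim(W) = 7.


The dimension of a tensor product is the product of dimensions.
dim(V) = 2, dim(W) = 7
dim(V (x) W) = 2 * 7 = 14

14


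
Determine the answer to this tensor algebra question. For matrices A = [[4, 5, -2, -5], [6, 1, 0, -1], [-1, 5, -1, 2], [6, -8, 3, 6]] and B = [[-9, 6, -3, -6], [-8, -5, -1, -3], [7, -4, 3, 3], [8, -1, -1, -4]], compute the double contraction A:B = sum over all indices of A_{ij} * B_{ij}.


A:B = sum over all i,j of A_{ij} * B_{ij}.
Row 1: 4*-9=-36, 5*6=30, -2*-3=6, -5*-6=30 => row sum = 30
Row 2: 6*-8=-48, 1*-5=-5, 0*-1=0, -1*-3=3 => row sum = -50
Row 3: -1*7=-7, 5*-4=-20, -1*3=-3, 2*3=6 => row sum = -24
Row 4: 6*8=48, -8*-1=8, 3*-1=-3, 6*-4=-24 => row sum = 29
Total = 30 + -50 + -24 + 29 = -15

-15


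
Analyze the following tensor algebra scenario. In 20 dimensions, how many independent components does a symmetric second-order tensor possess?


A symmetric rank-2 tensor in d dimensions has d(d+1)/2 independent components.
d = 20
d(d+1)/2 = 20 * 21 / 2 = 420 / 2 = 210

210


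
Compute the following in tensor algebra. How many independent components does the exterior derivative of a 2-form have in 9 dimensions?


The exterior derivative of a p-form is a (p+1)-form.
Its number of independent components is C(n, p+1).
n = 9, p+1 = 3
C(9, 3) = 84

84


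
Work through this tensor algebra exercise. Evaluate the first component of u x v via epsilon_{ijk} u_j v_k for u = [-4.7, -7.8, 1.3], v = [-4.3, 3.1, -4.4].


(u x v)_1 = sum_{j,k} epsilon_{1jk} u_j v_k. Only permutations of (1,2,3) contribute; the two non-zero terms are:
eps_{123} u_2 v_3 = 1 * -7.8 * -4.4 = 34.32
eps_{132} u_3 v_2 = -1 * 1.3 * 3.1 = -4.03
(u x v)_1 = 30.29

30.29


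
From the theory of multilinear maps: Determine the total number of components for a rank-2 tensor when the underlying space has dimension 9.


The number of components of a rank-r tensor in d dimensions is d^r.
Here d = 9 and r = 2.
9^2 = 81

81


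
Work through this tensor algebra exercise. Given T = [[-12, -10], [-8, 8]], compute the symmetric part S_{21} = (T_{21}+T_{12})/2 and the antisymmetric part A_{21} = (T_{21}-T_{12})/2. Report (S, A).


T_{21} = -8
T_{12} = -10
S_{21} = (-8 + -10)/2 = -18/2 = -9
A_{21} = (-8 - -10)/2 = 2/2 = 1
Check: S + A = -9 + 1 = -8 = T_{21}.

(-9, 1)


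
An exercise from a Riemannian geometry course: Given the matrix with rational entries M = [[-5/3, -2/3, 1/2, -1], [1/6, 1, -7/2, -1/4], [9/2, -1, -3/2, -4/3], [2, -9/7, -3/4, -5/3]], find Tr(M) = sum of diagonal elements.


The trace is the sum of diagonal entries.
Diagonal: M[1,1] = -5/3, M[2,2] = 1, M[3,3] = -3/2, M[4,4] = -5/3
Tr(M) = -5/3 + 1 + -3/2 + -5/3
Computing step by step:
After adding M[1,1]: -5/3
After adding M[2,2]: -2/3
After adding M[3,3]: -13/6
After adding M[4,4]: -23/6
Tr(M) = -23/6

-23/6


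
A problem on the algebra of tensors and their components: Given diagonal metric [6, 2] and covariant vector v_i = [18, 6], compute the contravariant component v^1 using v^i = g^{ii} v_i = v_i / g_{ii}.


To raise an index with a diagonal metric: v^i = v_i / g_{ii}.
For index 1: v_1 = 18, g_{11} = 6
v^1 = 18 / 6 = 3

3


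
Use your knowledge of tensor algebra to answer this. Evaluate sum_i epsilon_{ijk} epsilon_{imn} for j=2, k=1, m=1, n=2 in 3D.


Using the identity: epsilon_{ijk} epsilon_{imn} = delta_{jm} delta_{kn} - delta_{jn} delta_{km}.
delta_{21} = 0
delta_{12} = 0
delta_{22} = 1
delta_{11} = 1
Result = 0 * 0 - 1 * 1 = 0 - 1 = -1

-1


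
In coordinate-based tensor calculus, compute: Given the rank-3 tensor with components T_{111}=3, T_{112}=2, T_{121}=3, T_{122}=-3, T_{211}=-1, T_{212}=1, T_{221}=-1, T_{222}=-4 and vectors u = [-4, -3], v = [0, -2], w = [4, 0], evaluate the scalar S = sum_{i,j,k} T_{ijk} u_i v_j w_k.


S = sum over i,j,k of T_{ijk} u_i v_j w_k. Expanding all 8 terms:
T_{111}*u_1*v_1*w_1 = 3*-4*0*4 = 0  (running total: 0)
T_{112}*u_1*v_1*w_2 = 2*-4*0*0 = 0  (running total: 0)
T_{121}*u_1*v_2*w_1 = 3*-4*-2*4 = 96  (running total: 96)
T_{122}*u_1*v_2*w_2 = -3*-4*-2*0 = 0  (running total: 96)
T_{211}*u_2*v_1*w_1 = -1*-3*0*4 = 0  (running total: 96)
T_{212}*u_2*v_1*w_2 = 1*-3*0*0 = 0  (running total: 96)
T_{221}*u_2*v_2*w_1 = -1*-3*-2*4 = -24  (running total: 72)
T_{222}*u_2*v_2*w_2 = -4*-3*-2*0 = 0  (running total: 72)
S = 72

72


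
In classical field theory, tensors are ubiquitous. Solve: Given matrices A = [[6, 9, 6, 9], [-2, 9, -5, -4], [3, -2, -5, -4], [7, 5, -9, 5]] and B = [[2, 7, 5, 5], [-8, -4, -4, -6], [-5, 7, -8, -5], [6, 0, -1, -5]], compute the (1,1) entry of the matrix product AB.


(AB)_{ij} = sum_k A_{ik} B_{kj}.
For i=1, j=1:
A_{11} * B_{11} = 6 * 2 = 12
A_{12} * B_{21} = 9 * -8 = -72
A_{13} * B_{31} = 6 * -5 = -30
A_{14} * B_{41} = 9 * 6 = 54
Sum = 12 + -72 + -30 + 54 = -36

-36


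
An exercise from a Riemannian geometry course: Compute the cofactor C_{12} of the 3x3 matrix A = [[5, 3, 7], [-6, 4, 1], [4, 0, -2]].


To find cofactor C_{12}, delete row 1 and column 2.
The resulting 2x2 submatrix is: [[-6, 1], [4, -2]]
Minor M_{12} = -6*-2 - 1*4
  = 12 - 4 = 8
Sign = (-1)^(1+2) = (-1)^3 = -1
Cofactor C_{12} = -1 * 8 = -8

-8


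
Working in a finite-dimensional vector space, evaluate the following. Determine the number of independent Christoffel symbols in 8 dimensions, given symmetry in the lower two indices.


Christoffel symbols Gamma^k_{ij} are symmetric in i,j, so there are d * d(d+1)/2 independent symbols.
d = 8
d(d+1)/2 = 8 * 9 / 2 = 36
Total = 8 * 36 = 288

288


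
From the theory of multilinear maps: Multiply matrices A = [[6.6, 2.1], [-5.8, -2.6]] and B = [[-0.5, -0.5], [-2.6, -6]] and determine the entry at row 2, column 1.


(AB)_{ij} = sum_k A_{ik} B_{kj}.
For i=2, j=1:
A_{21} * B_{11} = -5.8 * -0.5 = 2.9
A_{22} * B_{21} = -2.6 * -2.6 = 6.76
Sum = 2.9 + 6.76 = 9.66

9.66


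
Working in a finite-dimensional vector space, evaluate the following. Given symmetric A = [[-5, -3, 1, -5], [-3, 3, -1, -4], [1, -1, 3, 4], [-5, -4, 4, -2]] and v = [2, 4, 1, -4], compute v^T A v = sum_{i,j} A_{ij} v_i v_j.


First compute Av:
(Av)_1 = -5*2 + -3*4 + 1*1 + -5*-4 = -1
(Av)_2 = -3*2 + 3*4 + -1*1 + -4*-4 = 21
(Av)_3 = 1*2 + -1*4 + 3*1 + 4*-4 = -15
(Av)_4 = -5*2 + -4*4 + 4*1 + -2*-4 = -14
Av = [-1, 21, -15, -14]
Then v^T (Av) = 2*-1 + 4*21 + 1*-15 + -4*-14
= -2 + 84 + -15 + 56 = 123

123


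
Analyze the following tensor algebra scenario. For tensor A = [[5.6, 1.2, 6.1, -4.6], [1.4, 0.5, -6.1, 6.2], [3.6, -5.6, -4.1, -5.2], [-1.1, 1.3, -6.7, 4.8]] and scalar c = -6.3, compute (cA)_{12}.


Scalar multiplication: (cA)_{ij} = c * A_{ij}.
c = -6.3
A_{12} = 1.2
(cA)_{12} = -6.3 * 1.2 = -7.56

-7.56


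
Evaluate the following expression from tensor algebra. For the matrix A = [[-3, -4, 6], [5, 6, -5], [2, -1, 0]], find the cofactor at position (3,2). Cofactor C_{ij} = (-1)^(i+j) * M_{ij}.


To find cofactor C_{32}, delete row 3 and column 2.
The resulting 2x2 submatrix is: [[-3, 6], [5, -5]]
Minor M_{32} = -3*-5 - 6*5
  = 15 - 30 = -15
Sign = (-1)^(3+2) = (-1)^5 = -1
Cofactor C_{32} = -1 * -15 = 15

15


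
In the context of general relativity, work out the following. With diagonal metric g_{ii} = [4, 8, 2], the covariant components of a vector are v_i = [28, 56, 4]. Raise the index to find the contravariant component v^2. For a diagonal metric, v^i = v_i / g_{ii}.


To raise an index with a diagonal metric: v^i = v_i / g_{ii}.
For index 2: v_2 = 56, g_{22} = 8
v^2 = 56 / 8 = 7

7


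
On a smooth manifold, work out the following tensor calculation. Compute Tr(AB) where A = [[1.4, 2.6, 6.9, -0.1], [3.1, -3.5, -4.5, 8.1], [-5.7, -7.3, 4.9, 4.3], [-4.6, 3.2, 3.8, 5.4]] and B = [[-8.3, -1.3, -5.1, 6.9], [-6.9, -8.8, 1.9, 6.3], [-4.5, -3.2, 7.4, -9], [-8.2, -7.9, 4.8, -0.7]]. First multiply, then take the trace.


Tr(AB) = sum_i (AB)_{ii} where (AB)_{ii} = sum_k A_{ik} B_{ki}.
(AB)_{11} = 1.4*-8.3 + 2.6*-6.9 + 6.9*-4.5 + -0.1*-8.2 = -59.79
(AB)_{22} = 3.1*-1.3 + -3.5*-8.8 + -4.5*-3.2 + 8.1*-7.9 = -22.82
(AB)_{33} = -5.7*-5.1 + -7.3*1.9 + 4.9*7.4 + 4.3*4.8 = 72.1
(AB)_{44} = -4.6*6.9 + 3.2*6.3 + 3.8*-9 + 5.4*-0.7 = -49.56
Tr(AB) = -59.79 + -22.82 + 72.1 + -49.56 = -60.07

-60.07
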